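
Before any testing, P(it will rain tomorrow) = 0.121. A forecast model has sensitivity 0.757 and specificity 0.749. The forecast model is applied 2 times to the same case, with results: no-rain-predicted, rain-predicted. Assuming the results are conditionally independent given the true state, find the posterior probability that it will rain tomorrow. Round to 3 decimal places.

Posterior P(H) ≈ 0.119

Let H be the event that it will rain tomorrow; start with P(H) = 0.121. P('rain-predicted'|H) = 0.757, P('rain-predicted'|¬H) = 0.251.
Update on result 1 ('no-rain-predicted'): P(H) ← 0.243·0.1210 / (0.243·0.1210 + 0.749·0.8790) = 0.029403/0.68777 = 0.0428.
Update on result 2 ('rain-predicted'): P(H) ← 0.757·0.0428 / (0.757·0.0428 + 0.251·0.9572) = 0.032362/0.27263 = 0.1187.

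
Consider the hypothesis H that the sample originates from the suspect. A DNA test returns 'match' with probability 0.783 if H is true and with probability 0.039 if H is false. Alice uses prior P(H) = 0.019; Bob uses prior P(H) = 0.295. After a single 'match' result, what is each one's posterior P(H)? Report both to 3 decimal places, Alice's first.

The likelihood ratio for a 'match' result is 0.783/0.039 = 20.077.
Alice: prior odds 0.019/0.981 = 0.019368; posterior odds 0.38885; posterior probability 0.280.
Bob: prior odds 0.295/0.705 = 0.41844; posterior odds 8.4010; posterior probability 0.894.

Alice: 0.280; Bob: 0.894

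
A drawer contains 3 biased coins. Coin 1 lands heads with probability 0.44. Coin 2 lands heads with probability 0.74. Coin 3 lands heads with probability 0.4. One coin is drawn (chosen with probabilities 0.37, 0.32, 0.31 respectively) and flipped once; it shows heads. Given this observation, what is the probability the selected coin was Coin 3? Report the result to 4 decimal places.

Tabulate prior·likelihood by source: [1] prior 0.37, lik 0.44, product 0.1628; [2] prior 0.32, lik 0.74, product 0.2368; [3] prior 0.31, lik 0.4, product 0.1240.
Normalizing constant = 0.52360; the posterior for Coin 3 is its product over the sum, 0.1240/0.52360 = 0.2368.

Posterior probability ≈ 0.2368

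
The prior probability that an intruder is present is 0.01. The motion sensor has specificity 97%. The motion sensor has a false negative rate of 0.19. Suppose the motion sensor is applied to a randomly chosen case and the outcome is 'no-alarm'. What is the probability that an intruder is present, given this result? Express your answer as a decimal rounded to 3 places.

Write H for 'an intruder is present'. Prior odds H:¬H = 0.01/0.99 = 0.010101. For the 'no-alarm' outcome, the likelihood ratio is 0.19/0.97 = 0.19588.
Posterior odds = 0.010101 × 0.19588 = 0.0019785, so P(H|E) = 0.0019785/(1+0.0019785) = 0.002.

P(H | E) ≈ 0.002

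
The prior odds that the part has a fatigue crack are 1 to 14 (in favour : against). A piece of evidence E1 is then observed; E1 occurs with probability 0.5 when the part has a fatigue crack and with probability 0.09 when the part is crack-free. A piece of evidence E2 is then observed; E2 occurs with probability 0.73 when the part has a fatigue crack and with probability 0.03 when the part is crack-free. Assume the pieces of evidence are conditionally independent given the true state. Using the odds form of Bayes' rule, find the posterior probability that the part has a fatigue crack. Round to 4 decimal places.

Prior odds = 1/14 = 0.071429. In log-odds, ln(0.071429) = -2.6391.
Add log likelihood ratios: ln(5.5556) + ln(24.333) = 4.9066.
Posterior log-odds = 2.2676, so posterior odds = exp(2.2676) = 9.6561. Converting, P(H|E) = 9.6561/10.656 = 0.9062.

Posterior probability ≈ 0.9062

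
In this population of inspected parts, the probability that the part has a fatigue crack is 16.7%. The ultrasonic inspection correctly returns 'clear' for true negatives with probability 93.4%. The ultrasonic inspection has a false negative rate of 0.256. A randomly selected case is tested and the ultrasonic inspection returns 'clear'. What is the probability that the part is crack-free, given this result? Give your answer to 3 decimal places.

P(¬H | E) ≈ 0.948

Write H for 'the part has a fatigue crack'. Prior odds H:¬H = 0.167/0.833 = 0.20048. For the 'clear' outcome, the likelihood ratio is 0.256/0.934 = 0.27409.
Posterior odds = 0.20048 × 0.27409 = 0.054950, so P(H|E) = 0.054950/(1+0.054950) = 0.052. Then P(¬H|E) = 1 − 0.052 = 0.948.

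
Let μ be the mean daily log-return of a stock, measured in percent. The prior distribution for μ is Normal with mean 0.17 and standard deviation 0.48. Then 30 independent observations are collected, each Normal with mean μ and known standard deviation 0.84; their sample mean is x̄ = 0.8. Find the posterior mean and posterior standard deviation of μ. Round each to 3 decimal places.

Posterior mean ≈ 0.742; posterior SD ≈ 0.146

With known σ, the Normal prior is conjugate. Weight on the data is w = (n/σ²)/(n/σ² + 1/τ₀²) = 42.5170/(42.5170+4.34028) = 0.90737.
Posterior mean = w·x̄ + (1−w)·μ₀ = 0.90737·0.8 + 0.092628·0.17 = 0.742. Posterior variance = 1/(42.5170+4.34028) = 0.0213414, so SD = 0.146.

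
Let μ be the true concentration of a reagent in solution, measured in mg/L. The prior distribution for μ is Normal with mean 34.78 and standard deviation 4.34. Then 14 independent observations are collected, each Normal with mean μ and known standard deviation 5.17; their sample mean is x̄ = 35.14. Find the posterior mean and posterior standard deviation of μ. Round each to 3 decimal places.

Posterior mean ≈ 35.107; posterior SD ≈ 1.317

Prior precision 1/τ₀² = 1/4.34² = 0.0530910; data precision n/σ² = 14/5.17² = 0.523778.
Posterior precision = 0.0530910 + 0.523778 = 0.576869, giving posterior SD = 1/√0.576869 = 1.317.
Posterior mean = (0.0530910·34.78 + 0.523778·35.14) / 0.576869 = 35.107.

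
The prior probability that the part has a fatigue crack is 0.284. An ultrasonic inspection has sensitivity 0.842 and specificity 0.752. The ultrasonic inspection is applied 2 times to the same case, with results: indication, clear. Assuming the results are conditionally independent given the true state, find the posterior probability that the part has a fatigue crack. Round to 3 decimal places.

Posterior P(H) ≈ 0.221

Let H be the event that the part has a fatigue crack; start with P(H) = 0.284. P('indication'|H) = 0.842, P('indication'|¬H) = 0.248.
Update on result 1 ('indication'): P(H) ← 0.842·0.2840 / (0.842·0.2840 + 0.248·0.7160) = 0.23913/0.41670 = 0.5739.
Update on result 2 ('clear'): P(H) ← 0.158·0.5739 / (0.158·0.5739 + 0.752·0.4261) = 0.090671/0.41112 = 0.2205.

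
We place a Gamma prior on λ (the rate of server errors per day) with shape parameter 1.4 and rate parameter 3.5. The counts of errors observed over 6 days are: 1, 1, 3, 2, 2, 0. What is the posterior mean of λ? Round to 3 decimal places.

Posterior mean ≈ 1.095

The Poisson likelihood adds the total count to the shape and the number of exposure periods to the rate. Here ∑xᵢ = 9 and n = 6, so shape 1.4→10.4 and rate 3.5→9.5.
Posterior mean = shape/rate = 10.4/9.5 = 1.095.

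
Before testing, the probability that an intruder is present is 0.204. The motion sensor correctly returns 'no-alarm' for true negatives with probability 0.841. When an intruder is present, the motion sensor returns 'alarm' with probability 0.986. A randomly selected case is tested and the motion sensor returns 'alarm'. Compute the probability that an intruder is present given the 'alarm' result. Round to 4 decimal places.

P(H | E) ≈ 0.6138

Write H for 'an intruder is present'. Prior odds H:¬H = 0.204/0.796 = 0.25628. For the 'alarm' outcome, the likelihood ratio is 0.986/0.159 = 6.2013.
Posterior odds = 0.25628 × 6.2013 = 1.5893, so P(H|E) = 1.5893/(1+1.5893) = 0.6138.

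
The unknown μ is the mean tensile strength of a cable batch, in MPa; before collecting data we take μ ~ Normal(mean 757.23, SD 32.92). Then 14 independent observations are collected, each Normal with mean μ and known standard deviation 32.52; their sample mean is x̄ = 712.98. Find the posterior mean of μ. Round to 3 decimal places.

Prior precision 1/τ₀² = 1/32.92² = 0.00092274; data precision n/σ² = 14/32.52² = 0.0132381.
Posterior precision = 0.00092274 + 0.0132381 = 0.0141609.
Posterior mean = (0.00092274·757.23 + 0.0132381·712.98) / 0.0141609 = 715.863.

Posterior mean ≈ 715.863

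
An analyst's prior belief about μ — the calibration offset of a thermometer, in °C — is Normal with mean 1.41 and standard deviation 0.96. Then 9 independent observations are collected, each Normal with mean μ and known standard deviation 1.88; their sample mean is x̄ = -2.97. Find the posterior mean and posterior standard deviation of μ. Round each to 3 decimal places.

Posterior mean ≈ -1.661; posterior SD ≈ 0.525

With known σ, the Normal prior is conjugate. Weight on the data is w = (n/σ²)/(n/σ² + 1/τ₀²) = 2.54640/(2.54640+1.08507) = 0.70120.
Posterior mean = w·x̄ + (1−w)·μ₀ = 0.70120·-2.97 + 0.29880·1.41 = -1.661. Posterior variance = 1/(2.54640+1.08507) = 0.275371, so SD = 0.525.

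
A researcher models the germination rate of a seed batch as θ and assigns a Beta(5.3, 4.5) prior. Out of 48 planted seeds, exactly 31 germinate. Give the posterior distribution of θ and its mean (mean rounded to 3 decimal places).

Posterior: Beta(36.3, 21.5); mean ≈ 0.628

Observing 31 successes and 17 failures updates Beta(5.3, 4.5) by adding the success and failure counts to the two shape parameters: α = 5.3+31 = 36.3, β = 4.5+17 = 21.5.
E[θ | data] = 36.3/(36.3+21.5) = 0.628.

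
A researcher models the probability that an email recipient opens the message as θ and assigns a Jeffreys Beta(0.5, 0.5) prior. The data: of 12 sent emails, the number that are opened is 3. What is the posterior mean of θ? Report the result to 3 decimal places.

The binomial likelihood is conjugate to the Beta prior: with 3 successes and 9 failures, the posterior is Beta(0.5+3, 0.5+9) = Beta(3.5, 9.5).
E[θ | data] = 3.5/(3.5+9.5) = 0.269.

Posterior mean ≈ 0.269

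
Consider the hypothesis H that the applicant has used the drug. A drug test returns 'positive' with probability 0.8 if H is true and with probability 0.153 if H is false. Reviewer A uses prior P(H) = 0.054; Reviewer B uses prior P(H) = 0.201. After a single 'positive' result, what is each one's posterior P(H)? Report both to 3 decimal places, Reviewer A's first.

Reviewer A: 0.230; Reviewer B: 0.568

P('+'|H) = 0.8, P('+'|¬H) = 0.153.
Reviewer A: numerator 0.8·0.054 = 0.043200; evidence = 0.043200+0.153·0.946 = 0.18794; posterior = 0.230.
Reviewer B: numerator 0.8·0.201 = 0.16080; evidence = 0.16080+0.153·0.799 = 0.28305; posterior = 0.568.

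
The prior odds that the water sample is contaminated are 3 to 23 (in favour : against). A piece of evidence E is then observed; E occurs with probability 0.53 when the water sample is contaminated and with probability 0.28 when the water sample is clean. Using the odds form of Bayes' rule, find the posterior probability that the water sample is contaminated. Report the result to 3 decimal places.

Posterior probability ≈ 0.198

Prior odds = 3/23 = 0.13043. In log-odds, ln(0.13043) = -2.0369.
Add log likelihood ratio: ln(1.8929) = 0.63809.
Posterior log-odds = -1.3988, so posterior odds = exp(-1.3988) = 0.24689. Converting, P(H|E) = 0.24689/1.2469 = 0.198.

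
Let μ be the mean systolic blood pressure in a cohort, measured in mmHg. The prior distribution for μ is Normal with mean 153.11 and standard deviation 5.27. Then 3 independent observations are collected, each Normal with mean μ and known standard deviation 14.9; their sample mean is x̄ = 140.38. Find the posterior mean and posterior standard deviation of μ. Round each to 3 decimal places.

Prior precision 1/τ₀² = 1/5.27² = 0.0360063; data precision n/σ² = 3/14.9² = 0.0135129.
Posterior precision = 0.0360063 + 0.0135129 = 0.0495192, giving posterior SD = 1/√0.0495192 = 4.494.
Posterior mean = (0.0360063·153.11 + 0.0135129·140.38) / 0.0495192 = 149.636.

Posterior mean ≈ 149.636; posterior SD ≈ 4.494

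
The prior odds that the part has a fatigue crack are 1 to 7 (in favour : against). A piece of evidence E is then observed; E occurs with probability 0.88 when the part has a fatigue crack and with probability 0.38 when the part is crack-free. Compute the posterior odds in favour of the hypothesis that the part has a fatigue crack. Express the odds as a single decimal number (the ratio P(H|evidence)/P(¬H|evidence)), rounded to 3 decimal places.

Prior odds = 1/7 = 0.14286. In log-odds, ln(0.14286) = -1.9459.
Add log likelihood ratio: ln(2.3158) = 0.83975.
Posterior log-odds = -1.1062, so posterior odds = exp(-1.1062) = 0.33083.

Posterior odds ≈ 0.331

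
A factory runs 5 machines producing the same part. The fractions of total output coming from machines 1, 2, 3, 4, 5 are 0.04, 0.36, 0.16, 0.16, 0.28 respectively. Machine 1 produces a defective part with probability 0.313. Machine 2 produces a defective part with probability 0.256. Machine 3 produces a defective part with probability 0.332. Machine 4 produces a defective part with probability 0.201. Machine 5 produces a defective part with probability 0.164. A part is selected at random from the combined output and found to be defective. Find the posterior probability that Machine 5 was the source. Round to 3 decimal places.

P(defective|M1) = 0.313; P(defective|M2) = 0.256; P(defective|M3) = 0.332; P(defective|M4) = 0.201; P(defective|M5) = 0.164.
Prior × likelihood for each source: 0.04·0.313=0.01252, 0.36·0.256=0.09216, 0.16·0.332=0.05312, 0.16·0.201=0.03216, 0.28·0.164=0.04592. Summing gives P(defective) = 0.23588.
P(Machine 5 | defective) = 0.04592 / 0.23588 = 0.195.

Posterior probability ≈ 0.195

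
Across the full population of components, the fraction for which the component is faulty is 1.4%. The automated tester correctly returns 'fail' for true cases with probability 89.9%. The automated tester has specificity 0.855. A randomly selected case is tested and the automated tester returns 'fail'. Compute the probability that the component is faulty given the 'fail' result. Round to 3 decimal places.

P(H | E) ≈ 0.081

Write H for 'the component is faulty'. Prior odds H:¬H = 0.014/0.986 = 0.014199. For the 'fail' outcome, the likelihood ratio is 0.899/0.145 = 6.2000.
Posterior odds = 0.014199 × 6.2000 = 0.088032, so P(H|E) = 0.088032/(1+0.088032) = 0.081.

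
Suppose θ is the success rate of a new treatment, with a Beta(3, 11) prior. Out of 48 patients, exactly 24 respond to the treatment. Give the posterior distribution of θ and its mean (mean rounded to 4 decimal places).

Posterior: Beta(27, 35); mean ≈ 0.4355

Observing 24 successes and 24 failures updates Beta(3, 11) by adding the success and failure counts to the two shape parameters: α = 3+24 = 27, β = 11+24 = 35.
Posterior mean = α/(α+β) = 27/62 = 0.4355.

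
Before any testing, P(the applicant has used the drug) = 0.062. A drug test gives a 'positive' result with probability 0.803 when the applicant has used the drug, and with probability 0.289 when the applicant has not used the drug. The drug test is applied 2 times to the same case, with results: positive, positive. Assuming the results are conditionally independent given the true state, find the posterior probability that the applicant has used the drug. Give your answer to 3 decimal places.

Posterior P(H) ≈ 0.338

Let H be the event that the applicant has used the drug; start with P(H) = 0.062. P('positive'|H) = 0.803, P('positive'|¬H) = 0.289.
Update on result 1 ('positive'): P(H) ← 0.803·0.0620 / (0.803·0.0620 + 0.289·0.9380) = 0.049786/0.32087 = 0.1552.
Update on result 2 ('positive'): P(H) ← 0.803·0.1552 / (0.803·0.1552 + 0.289·0.8448) = 0.12459/0.36875 = 0.3379.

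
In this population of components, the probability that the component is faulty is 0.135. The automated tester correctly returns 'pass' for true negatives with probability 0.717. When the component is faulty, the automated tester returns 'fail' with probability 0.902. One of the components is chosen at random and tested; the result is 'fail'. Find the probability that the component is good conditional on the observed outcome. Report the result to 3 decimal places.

P(¬H | E) ≈ 0.668

Write H for 'the component is faulty'. Prior odds H:¬H = 0.135/0.865 = 0.15607. For the 'fail' outcome, the likelihood ratio is 0.902/0.283 = 3.1873.
Posterior odds = 0.15607 × 3.1873 = 0.49744, so P(H|E) = 0.49744/(1+0.49744) = 0.332. Then P(¬H|E) = 1 − 0.332 = 0.668.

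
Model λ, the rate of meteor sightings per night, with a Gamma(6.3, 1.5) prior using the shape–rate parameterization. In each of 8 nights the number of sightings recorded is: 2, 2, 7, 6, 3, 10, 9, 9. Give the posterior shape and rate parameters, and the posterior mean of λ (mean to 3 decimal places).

The Poisson likelihood adds the total count to the shape and the number of exposure periods to the rate. Here ∑xᵢ = 48 and n = 8, so shape 6.3→54.3 and rate 1.5→9.5.
Posterior mean = shape/rate = 54.3/9.5 = 5.716.

Posterior: Gamma(shape=54.3, rate=9.5); mean ≈ 5.716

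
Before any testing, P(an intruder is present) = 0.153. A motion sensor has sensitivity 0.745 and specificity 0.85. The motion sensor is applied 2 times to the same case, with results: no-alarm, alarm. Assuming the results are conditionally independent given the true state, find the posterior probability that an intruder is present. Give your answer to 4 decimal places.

Posterior P(H) ≈ 0.2121

Let H be the event that an intruder is present; start with P(H) = 0.153. P('alarm'|H) = 0.745, P('alarm'|¬H) = 0.15.
Update on result 1 ('no-alarm'): P(H) ← 0.255·0.1530 / (0.255·0.1530 + 0.85·0.8470) = 0.039015/0.75897 = 0.0514.
Update on result 2 ('alarm'): P(H) ← 0.745·0.0514 / (0.745·0.0514 + 0.15·0.9486) = 0.038297/0.18059 = 0.2121.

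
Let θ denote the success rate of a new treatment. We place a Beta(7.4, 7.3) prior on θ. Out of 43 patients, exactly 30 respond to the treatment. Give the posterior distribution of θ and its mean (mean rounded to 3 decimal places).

The binomial likelihood is conjugate to the Beta prior: with 30 successes and 13 failures, the posterior is Beta(7.4+30, 7.3+13) = Beta(37.4, 20.3).
Posterior mean = α/(α+β) = 37.4/57.7 = 0.648.

Posterior: Beta(37.4, 20.3); mean ≈ 0.648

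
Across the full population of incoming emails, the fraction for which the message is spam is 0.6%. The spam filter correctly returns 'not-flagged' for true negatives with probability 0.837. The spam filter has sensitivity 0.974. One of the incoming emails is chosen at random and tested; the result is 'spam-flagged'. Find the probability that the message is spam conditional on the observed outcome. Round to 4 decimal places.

P(H | E) ≈ 0.0348

Write H for 'the message is spam'. Prior odds H:¬H = 0.006/0.994 = 0.0060362. For the 'spam-flagged' outcome, the likelihood ratio is 0.974/0.163 = 5.9755.
Posterior odds = 0.0060362 × 5.9755 = 0.036069, so P(H|E) = 0.036069/(1+0.036069) = 0.0348.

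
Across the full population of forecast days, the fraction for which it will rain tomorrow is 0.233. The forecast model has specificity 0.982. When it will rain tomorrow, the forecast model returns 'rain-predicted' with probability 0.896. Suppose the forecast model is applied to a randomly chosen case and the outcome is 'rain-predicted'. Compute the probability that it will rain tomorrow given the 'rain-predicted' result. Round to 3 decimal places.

Let H be the event that it will rain tomorrow. P(H) = 0.233, so P(¬H) = 0.767. With E the 'rain-predicted' result, P(E|H) = 0.896 and P(E|¬H) = 0.018.
P(E) = 0.896·0.233 + 0.018·0.767 = 0.20877 + 0.013806 = 0.22257.
By Bayes' theorem, P(H|E) = 0.20877 / 0.22257 = 0.938.

P(H | E) ≈ 0.938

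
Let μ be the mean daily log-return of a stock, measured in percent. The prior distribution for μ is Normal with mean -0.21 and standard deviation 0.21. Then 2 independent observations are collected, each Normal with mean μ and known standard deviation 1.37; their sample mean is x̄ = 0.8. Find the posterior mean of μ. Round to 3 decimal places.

With known σ, the Normal prior is conjugate. Weight on the data is w = (n/σ²)/(n/σ² + 1/τ₀²) = 1.06559/(1.06559+22.6757) = 0.044883.
Posterior mean = w·x̄ + (1−w)·μ₀ = 0.044883·0.8 + 0.95512·-0.21 = -0.165.

Posterior mean ≈ -0.165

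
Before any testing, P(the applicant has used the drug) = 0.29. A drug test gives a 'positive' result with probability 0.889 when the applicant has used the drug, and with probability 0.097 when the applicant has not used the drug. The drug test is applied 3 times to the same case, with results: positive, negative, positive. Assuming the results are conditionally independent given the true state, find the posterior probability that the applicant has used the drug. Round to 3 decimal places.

Posterior P(H) ≈ 0.808

With H the event that the applicant has used the drug, the joint likelihood of the observed sequence is P(data|H) = 0.889·0.111·0.889 = 0.087726 and P(data|¬H) = 0.097·0.903·0.097 = 0.0084963.
Bayes: P(H|data) = 0.29·0.087726 / (0.29·0.087726 + 0.71·0.0084963) = 0.025440/0.031473 = 0.8083.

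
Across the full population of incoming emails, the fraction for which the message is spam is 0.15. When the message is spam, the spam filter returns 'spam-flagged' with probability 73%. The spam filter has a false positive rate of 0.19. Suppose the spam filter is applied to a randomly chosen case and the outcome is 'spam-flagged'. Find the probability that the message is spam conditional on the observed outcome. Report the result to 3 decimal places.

Write H for 'the message is spam'. Prior odds H:¬H = 0.15/0.85 = 0.17647. For the 'spam-flagged' outcome, the likelihood ratio is 0.73/0.19 = 3.8421.
Posterior odds = 0.17647 × 3.8421 = 0.67802, so P(H|E) = 0.67802/(1+0.67802) = 0.404.

P(H | E) ≈ 0.404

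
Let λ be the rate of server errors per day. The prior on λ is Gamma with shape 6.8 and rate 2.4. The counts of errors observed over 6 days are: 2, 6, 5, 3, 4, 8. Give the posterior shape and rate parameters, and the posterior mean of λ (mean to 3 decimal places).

Posterior: Gamma(shape=34.8, rate=8.4); mean ≈ 4.143

The Poisson likelihood adds the total count to the shape and the number of exposure periods to the rate. Here ∑xᵢ = 28 and n = 6, so shape 6.8→34.8 and rate 2.4→8.4.
Posterior mean = shape/rate = 34.8/8.4 = 4.143.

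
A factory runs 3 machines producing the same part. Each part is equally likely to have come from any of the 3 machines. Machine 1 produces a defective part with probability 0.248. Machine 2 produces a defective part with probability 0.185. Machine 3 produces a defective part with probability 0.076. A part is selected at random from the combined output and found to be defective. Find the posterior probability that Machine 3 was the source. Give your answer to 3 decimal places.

Posterior probability ≈ 0.149

P(defective|M1) = 0.248; P(defective|M2) = 0.185; P(defective|M3) = 0.076.
Prior × likelihood for each source: 0.333333·0.248=0.08267, 0.333333·0.185=0.06167, 0.333333·0.076=0.02533. Summing gives P(defective) = 0.16967.
P(Machine 3 | defective) = 0.02533 / 0.16967 = 0.149.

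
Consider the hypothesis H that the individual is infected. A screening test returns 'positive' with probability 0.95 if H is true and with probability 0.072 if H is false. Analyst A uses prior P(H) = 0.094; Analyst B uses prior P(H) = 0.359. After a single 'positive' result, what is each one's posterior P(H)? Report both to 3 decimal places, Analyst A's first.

Analyst A: 0.578; Analyst B: 0.881

P('+'|H) = 0.95, P('+'|¬H) = 0.072.
Analyst A: numerator 0.95·0.094 = 0.089300; evidence = 0.089300+0.072·0.906 = 0.15453; posterior = 0.578.
Analyst B: numerator 0.95·0.359 = 0.34105; evidence = 0.34105+0.072·0.641 = 0.38720; posterior = 0.881.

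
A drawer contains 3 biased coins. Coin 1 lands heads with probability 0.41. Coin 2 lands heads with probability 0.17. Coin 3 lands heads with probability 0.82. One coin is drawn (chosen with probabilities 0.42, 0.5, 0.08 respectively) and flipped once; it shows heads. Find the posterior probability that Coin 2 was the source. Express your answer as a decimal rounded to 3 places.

Posterior probability ≈ 0.263

Tabulate prior·likelihood by source: [1] prior 0.42, lik 0.41, product 0.1722; [2] prior 0.5, lik 0.17, product 0.08500; [3] prior 0.08, lik 0.82, product 0.06560.
Normalizing constant = 0.32280; the posterior for Coin 2 is its product over the sum, 0.08500/0.32280 = 0.263.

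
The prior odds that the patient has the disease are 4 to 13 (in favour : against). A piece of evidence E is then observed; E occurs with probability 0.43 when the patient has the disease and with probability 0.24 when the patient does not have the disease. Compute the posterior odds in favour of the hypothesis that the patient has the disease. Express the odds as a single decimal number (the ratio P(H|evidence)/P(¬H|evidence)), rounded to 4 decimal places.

Prior odds = 4/13 = 0.30769. In log-odds, ln(0.30769) = -1.1787.
Add log likelihood ratio: ln(1.7917) = 0.58315.
Posterior log-odds = -0.59551, so posterior odds = exp(-0.59551) = 0.55128.

Posterior odds ≈ 0.5513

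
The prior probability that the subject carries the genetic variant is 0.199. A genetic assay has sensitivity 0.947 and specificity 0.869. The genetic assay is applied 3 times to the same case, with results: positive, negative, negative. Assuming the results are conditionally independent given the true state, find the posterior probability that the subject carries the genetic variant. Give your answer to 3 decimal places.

With H the event that the subject carries the genetic variant, the joint likelihood of the observed sequence is P(data|H) = 0.947·0.053·0.053 = 0.0026601 and P(data|¬H) = 0.131·0.869·0.869 = 0.098926.
Bayes: P(H|data) = 0.199·0.0026601 / (0.199·0.0026601 + 0.801·0.098926) = 0.00052936/0.079769 = 0.0066.

Posterior P(H) ≈ 0.007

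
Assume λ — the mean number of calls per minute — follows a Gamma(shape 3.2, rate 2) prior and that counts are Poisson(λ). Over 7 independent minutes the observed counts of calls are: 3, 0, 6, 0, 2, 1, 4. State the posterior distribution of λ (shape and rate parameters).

Posterior: Gamma(shape=19.2, rate=9)

Total count ∑xᵢ = 16 over n = 7 minutes.
Gamma is conjugate to the Poisson likelihood: posterior is Gamma(shape = 3.2+16 = 19.2, rate = 2+7 = 9).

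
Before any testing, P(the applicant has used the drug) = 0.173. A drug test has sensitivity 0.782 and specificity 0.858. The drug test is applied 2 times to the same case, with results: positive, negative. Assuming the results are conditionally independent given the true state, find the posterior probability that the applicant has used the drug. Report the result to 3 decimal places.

With H the event that the applicant has used the drug, the joint likelihood of the observed sequence is P(data|H) = 0.782·0.218 = 0.17048 and P(data|¬H) = 0.142·0.858 = 0.12184.
Bayes: P(H|data) = 0.173·0.17048 / (0.173·0.17048 + 0.827·0.12184) = 0.029492/0.13025 = 0.2264.

Posterior P(H) ≈ 0.226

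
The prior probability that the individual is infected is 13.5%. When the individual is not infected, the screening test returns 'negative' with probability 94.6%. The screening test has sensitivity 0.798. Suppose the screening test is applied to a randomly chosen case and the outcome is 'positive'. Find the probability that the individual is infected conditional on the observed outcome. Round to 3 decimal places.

Let H be the event that the individual is infected. P(H) = 0.135, so P(¬H) = 0.865. With E the 'positive' result, P(E|H) = 0.798 and P(E|¬H) = 0.054.
P(E) = 0.798·0.135 + 0.054·0.865 = 0.10773 + 0.046710 = 0.15444.
By Bayes' theorem, P(H|E) = 0.10773 / 0.15444 = 0.698.

P(H | E) ≈ 0.698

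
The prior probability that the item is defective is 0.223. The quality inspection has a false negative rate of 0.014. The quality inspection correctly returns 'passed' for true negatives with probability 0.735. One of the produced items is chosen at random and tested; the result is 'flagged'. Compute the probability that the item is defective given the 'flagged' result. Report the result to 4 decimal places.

Write H for 'the item is defective'. Prior odds H:¬H = 0.223/0.777 = 0.28700. For the 'flagged' outcome, the likelihood ratio is 0.986/0.265 = 3.7208.
Posterior odds = 0.28700 × 3.7208 = 1.0679, so P(H|E) = 1.0679/(1+1.0679) = 0.5164.

P(H | E) ≈ 0.5164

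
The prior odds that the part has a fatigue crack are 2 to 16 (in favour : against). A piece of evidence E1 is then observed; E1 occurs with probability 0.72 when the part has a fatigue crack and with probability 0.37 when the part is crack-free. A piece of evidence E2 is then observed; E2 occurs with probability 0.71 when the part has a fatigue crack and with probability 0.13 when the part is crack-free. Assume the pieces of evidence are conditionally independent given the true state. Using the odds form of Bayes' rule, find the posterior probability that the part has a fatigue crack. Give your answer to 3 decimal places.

Posterior probability ≈ 0.571

Prior odds = 2/16 = 0.12500.
Likelihood ratio for E1 = 0.72/0.37 = 1.9459.
Likelihood ratio for E2 = 0.71/0.13 = 5.4615.
Posterior odds = prior odds × LR₁ × LR₂ = 1.3285.
Posterior probability = odds/(1+odds) = 1.3285/2.3285 = 0.571.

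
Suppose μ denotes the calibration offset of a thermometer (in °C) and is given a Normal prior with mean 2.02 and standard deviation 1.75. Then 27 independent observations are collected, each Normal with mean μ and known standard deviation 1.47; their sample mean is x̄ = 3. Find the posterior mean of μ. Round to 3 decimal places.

Posterior mean ≈ 2.975

Prior precision 1/τ₀² = 1/1.75² = 0.326531; data precision n/σ² = 27/1.47² = 12.4948.
Posterior precision = 0.326531 + 12.4948 = 12.8213.
Posterior mean = (0.326531·2.02 + 12.4948·3) / 12.8213 = 2.975.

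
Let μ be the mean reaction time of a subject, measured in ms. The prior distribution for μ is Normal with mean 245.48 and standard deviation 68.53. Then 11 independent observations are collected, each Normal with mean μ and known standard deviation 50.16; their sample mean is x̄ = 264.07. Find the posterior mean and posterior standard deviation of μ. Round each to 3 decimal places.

With known σ, the Normal prior is conjugate. Weight on the data is w = (n/σ²)/(n/σ² + 1/τ₀²) = 0.00437197/(0.00437197+0.00021293) = 0.95356.
Posterior mean = w·x̄ + (1−w)·μ₀ = 0.95356·264.07 + 0.046442·245.48 = 263.207. Posterior variance = 1/(0.00437197+0.00021293) = 218.107, so SD = 14.768.

Posterior mean ≈ 263.207; posterior SD ≈ 14.768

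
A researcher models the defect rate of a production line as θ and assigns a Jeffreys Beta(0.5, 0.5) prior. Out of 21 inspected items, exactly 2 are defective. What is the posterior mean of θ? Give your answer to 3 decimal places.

The binomial likelihood is conjugate to the Beta prior: with 2 successes and 19 failures, the posterior is Beta(0.5+2, 0.5+19) = Beta(2.5, 19.5).
E[θ | data] = 2.5/(2.5+19.5) = 0.114.

Posterior mean ≈ 0.114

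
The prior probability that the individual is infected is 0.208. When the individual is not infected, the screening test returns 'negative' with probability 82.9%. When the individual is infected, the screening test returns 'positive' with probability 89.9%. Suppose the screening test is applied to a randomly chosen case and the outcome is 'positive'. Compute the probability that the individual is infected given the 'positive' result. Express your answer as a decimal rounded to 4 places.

P(H | E) ≈ 0.5800

Let H be the event that the individual is infected. P(H) = 0.208, so P(¬H) = 0.792. With E the 'positive' result, P(E|H) = 0.899 and P(E|¬H) = 0.171.
P(E) = 0.899·0.208 + 0.171·0.792 = 0.18699 + 0.13543 = 0.32242.
By Bayes' theorem, P(H|E) = 0.18699 / 0.32242 = 0.5800.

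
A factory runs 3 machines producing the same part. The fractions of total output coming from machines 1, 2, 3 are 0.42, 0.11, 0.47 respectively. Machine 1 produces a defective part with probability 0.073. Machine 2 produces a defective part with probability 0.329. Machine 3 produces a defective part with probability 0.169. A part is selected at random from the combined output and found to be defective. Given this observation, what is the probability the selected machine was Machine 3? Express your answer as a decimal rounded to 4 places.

P(defective|M1) = 0.073; P(defective|M2) = 0.329; P(defective|M3) = 0.169.
Prior × likelihood for each source: 0.42·0.073=0.03066, 0.11·0.329=0.03619, 0.47·0.169=0.07943. Summing gives P(defective) = 0.14628.
P(Machine 3 | defective) = 0.07943 / 0.14628 = 0.5430.

Posterior probability ≈ 0.5430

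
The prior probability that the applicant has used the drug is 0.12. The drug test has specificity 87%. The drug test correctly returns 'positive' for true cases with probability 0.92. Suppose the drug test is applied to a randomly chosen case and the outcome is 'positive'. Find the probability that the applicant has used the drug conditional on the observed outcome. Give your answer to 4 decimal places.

P(H | E) ≈ 0.4911

Write H for 'the applicant has used the drug'. Prior odds H:¬H = 0.12/0.88 = 0.13636. For the 'positive' outcome, the likelihood ratio is 0.92/0.13 = 7.0769.
Posterior odds = 0.13636 × 7.0769 = 0.96503, so P(H|E) = 0.96503/(1+0.96503) = 0.4911.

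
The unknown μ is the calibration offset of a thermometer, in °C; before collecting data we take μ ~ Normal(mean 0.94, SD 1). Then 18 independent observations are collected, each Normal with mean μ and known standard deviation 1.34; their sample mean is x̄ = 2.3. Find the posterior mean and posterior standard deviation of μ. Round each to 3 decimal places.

Posterior mean ≈ 2.177; posterior SD ≈ 0.301

With known σ, the Normal prior is conjugate. Weight on the data is w = (n/σ²)/(n/σ² + 1/τ₀²) = 10.0245/(10.0245+1.00000) = 0.90929.
Posterior mean = w·x̄ + (1−w)·μ₀ = 0.90929·2.3 + 0.090707·0.94 = 2.177. Posterior variance = 1/(10.0245+1.00000) = 0.0907070, so SD = 0.301.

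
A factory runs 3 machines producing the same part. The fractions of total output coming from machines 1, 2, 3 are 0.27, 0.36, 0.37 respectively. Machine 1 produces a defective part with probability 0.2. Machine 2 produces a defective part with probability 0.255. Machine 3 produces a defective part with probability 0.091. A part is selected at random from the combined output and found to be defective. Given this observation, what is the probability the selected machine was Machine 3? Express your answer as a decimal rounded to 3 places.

Tabulate prior·likelihood by source: [1] prior 0.27, lik 0.2, product 0.05400; [2] prior 0.36, lik 0.255, product 0.09180; [3] prior 0.37, lik 0.091, product 0.03367.
Normalizing constant = 0.17947; the posterior for Machine 3 is its product over the sum, 0.03367/0.17947 = 0.188.

Posterior probability ≈ 0.188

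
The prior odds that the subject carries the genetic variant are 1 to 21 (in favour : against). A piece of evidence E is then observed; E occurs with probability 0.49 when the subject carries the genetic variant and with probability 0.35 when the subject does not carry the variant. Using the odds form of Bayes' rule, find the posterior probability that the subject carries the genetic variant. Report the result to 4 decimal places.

Prior odds = 1/21 = 0.047619. In log-odds, ln(0.047619) = -3.0445.
Add log likelihood ratio: ln(1.4000) = 0.33647.
Posterior log-odds = -2.7081, so posterior odds = exp(-2.7081) = 0.066667. Converting, P(H|E) = 0.066667/1.0667 = 0.0625.

Posterior probability ≈ 0.0625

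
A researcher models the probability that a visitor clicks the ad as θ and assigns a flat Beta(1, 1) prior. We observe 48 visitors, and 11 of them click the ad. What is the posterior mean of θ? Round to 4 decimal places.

Posterior mean ≈ 0.2400

Observing 11 successes and 37 failures updates Beta(1, 1) by adding the success and failure counts to the two shape parameters: α = 1+11 = 12, β = 1+37 = 38.
Posterior mean = α/(α+β) = 12/50 = 0.2400.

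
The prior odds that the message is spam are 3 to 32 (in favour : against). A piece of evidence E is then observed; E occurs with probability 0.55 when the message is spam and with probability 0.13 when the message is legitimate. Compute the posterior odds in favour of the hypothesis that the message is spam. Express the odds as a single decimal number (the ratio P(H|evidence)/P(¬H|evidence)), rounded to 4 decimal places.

Prior odds = 3/32 = 0.093750. In log-odds, ln(0.093750) = -2.3671.
Add log likelihood ratio: ln(4.2308) = 1.4424.
Posterior log-odds = -0.92474, so posterior odds = exp(-0.92474) = 0.39663.

Posterior odds ≈ 0.3966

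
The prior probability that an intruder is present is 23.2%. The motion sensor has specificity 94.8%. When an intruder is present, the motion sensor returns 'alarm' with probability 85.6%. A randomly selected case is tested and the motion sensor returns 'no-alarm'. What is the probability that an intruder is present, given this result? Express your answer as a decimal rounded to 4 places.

Let H be the event that an intruder is present. P(H) = 0.232, so P(¬H) = 0.768. With E the 'no-alarm' result, P(E|H) = 0.144 and P(E|¬H) = 0.948.
P(E) = 0.144·0.232 + 0.948·0.768 = 0.033408 + 0.72806 = 0.76147.
By Bayes' theorem, P(H|E) = 0.033408 / 0.76147 = 0.0439.

P(H | E) ≈ 0.0439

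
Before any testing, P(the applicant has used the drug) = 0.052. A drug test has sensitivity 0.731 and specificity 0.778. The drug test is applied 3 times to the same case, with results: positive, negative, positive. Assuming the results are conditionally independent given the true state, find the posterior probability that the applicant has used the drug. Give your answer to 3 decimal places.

Posterior P(H) ≈ 0.171

Let H be the event that the applicant has used the drug; start with P(H) = 0.052. P('positive'|H) = 0.731, P('positive'|¬H) = 0.222.
Update on result 1 ('positive'): P(H) ← 0.731·0.0520 / (0.731·0.0520 + 0.222·0.9480) = 0.038012/0.24847 = 0.1530.
Update on result 2 ('negative'): P(H) ← 0.269·0.1530 / (0.269·0.1530 + 0.778·0.8470) = 0.041153/0.70013 = 0.0588.
Update on result 3 ('positive'): P(H) ← 0.731·0.0588 / (0.731·0.0588 + 0.222·0.9412) = 0.042968/0.25192 = 0.1706.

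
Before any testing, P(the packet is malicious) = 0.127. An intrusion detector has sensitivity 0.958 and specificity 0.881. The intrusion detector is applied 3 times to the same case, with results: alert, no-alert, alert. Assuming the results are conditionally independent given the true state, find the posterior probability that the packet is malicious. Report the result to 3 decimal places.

Posterior P(H) ≈ 0.310

Let H be the event that the packet is malicious; start with P(H) = 0.127. P('alert'|H) = 0.958, P('alert'|¬H) = 0.119.
Update on result 1 ('alert'): P(H) ← 0.958·0.1270 / (0.958·0.1270 + 0.119·0.8730) = 0.12167/0.22555 = 0.5394.
Update on result 2 ('no-alert'): P(H) ← 0.042·0.5394 / (0.042·0.5394 + 0.881·0.4606) = 0.022655/0.42843 = 0.0529.
Update on result 3 ('alert'): P(H) ← 0.958·0.0529 / (0.958·0.0529 + 0.119·0.9471) = 0.050658/0.16337 = 0.3101.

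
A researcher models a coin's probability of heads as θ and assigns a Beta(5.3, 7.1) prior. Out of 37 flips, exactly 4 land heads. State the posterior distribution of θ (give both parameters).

Posterior: Beta(9.3, 40.1)

The binomial likelihood is conjugate to the Beta prior: with 4 successes and 33 failures, the posterior is Beta(5.3+4, 7.1+33) = Beta(9.3, 40.1).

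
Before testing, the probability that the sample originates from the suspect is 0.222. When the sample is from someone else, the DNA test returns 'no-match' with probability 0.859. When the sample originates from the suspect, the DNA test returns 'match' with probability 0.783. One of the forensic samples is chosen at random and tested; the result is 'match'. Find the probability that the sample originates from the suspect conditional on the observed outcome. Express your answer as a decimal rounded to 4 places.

P(H | E) ≈ 0.6131

Write H for 'the sample originates from the suspect'. Prior odds H:¬H = 0.222/0.778 = 0.28535. For the 'match' outcome, the likelihood ratio is 0.783/0.141 = 5.5532.
Posterior odds = 0.28535 × 5.5532 = 1.5846, so P(H|E) = 1.5846/(1+1.5846) = 0.6131.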